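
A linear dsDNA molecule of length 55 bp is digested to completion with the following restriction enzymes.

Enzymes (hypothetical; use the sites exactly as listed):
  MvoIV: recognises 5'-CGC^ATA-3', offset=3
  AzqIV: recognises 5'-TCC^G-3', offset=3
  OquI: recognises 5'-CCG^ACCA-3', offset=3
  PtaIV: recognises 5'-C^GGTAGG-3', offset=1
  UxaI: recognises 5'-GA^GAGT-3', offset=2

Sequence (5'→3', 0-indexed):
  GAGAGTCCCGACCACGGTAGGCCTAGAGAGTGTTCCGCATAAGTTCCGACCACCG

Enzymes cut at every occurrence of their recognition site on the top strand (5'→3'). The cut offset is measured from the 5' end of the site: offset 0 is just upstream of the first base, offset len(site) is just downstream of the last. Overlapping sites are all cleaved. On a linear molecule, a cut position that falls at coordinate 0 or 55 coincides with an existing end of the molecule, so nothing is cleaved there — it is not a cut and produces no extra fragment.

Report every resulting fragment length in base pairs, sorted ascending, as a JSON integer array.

Site scan:
  MvoIV (CGCATA, off=3): starts [35] → cuts [38]
  AzqIV (TCCG, off=3): starts [33, 44] → cuts [36, 47]
  OquI (CCGACCA, off=3): starts [7, 45] → cuts [10, 48]
  PtaIV (CGGTAGG, off=1): starts [14] → cuts [15]
  UxaI (GAGAGT, off=2): starts [0, 25] → cuts [2, 27]

All cut coordinates (distinct, sorted): [2, 10, 15, 27, 36, 38, 47, 48]

Fragments:
  [0,2): 2 bp
  [2,10): 8 bp
  [10,15): 5 bp
  [15,27): 12 bp
  [27,36): 9 bp
  [36,38): 2 bp
  [38,47): 9 bp
  [47,48): 1 bp
  [48,55): 7 bp

[1,2,2,5,7,8,9,9,12]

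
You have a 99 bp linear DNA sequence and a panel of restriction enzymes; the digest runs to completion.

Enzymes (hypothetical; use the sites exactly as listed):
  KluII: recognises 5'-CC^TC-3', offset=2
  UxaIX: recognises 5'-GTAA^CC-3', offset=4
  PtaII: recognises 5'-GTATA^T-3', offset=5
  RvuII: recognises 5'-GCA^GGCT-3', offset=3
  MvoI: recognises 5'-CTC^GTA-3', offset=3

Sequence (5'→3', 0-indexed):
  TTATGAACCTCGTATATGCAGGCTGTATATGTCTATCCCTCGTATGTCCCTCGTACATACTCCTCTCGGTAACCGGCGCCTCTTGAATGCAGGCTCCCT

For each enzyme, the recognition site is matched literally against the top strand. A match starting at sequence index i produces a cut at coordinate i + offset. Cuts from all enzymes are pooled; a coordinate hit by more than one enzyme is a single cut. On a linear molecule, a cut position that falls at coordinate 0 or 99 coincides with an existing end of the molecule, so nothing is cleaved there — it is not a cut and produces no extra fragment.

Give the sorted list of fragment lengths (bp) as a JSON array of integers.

[2,2,2,4,5,8,8,9,9,9,9,10,11,11]

Scan for sites:
  KluII (CCTC, off=2): starts [7, 37, 48, 61, 78] → cuts [9, 39, 50, 63, 80]
  UxaIX (GTAACC, off=4): starts [68] → cuts [72]
  PtaII (GTATAT, off=5): starts [11, 24] → cuts [16, 29]
  RvuII (GCAGGCT, off=3): starts [17, 88] → cuts [20, 91]
  MvoI (CTCGTA, off=3): starts [8, 38, 49] → cuts [11, 41, 52]

All cut coordinates (distinct, sorted): [9, 11, 16, 20, 29, 39, 41, 50, 52, 63, 72, 80, 91]

Fragment lengths:
  [0,9): 9 bp
  [9,11): 2 bp
  [11,16): 5 bp
  [16,20): 4 bp
  [20,29): 9 bp
  [29,39): 10 bp
  [39,41): 2 bp
  [41,50): 9 bp
  [50,52): 2 bp
  [52,63): 11 bp
  [63,72): 9 bp
  [72,80): 8 bp
  [80,91): 11 bp
  [91,99): 8 bp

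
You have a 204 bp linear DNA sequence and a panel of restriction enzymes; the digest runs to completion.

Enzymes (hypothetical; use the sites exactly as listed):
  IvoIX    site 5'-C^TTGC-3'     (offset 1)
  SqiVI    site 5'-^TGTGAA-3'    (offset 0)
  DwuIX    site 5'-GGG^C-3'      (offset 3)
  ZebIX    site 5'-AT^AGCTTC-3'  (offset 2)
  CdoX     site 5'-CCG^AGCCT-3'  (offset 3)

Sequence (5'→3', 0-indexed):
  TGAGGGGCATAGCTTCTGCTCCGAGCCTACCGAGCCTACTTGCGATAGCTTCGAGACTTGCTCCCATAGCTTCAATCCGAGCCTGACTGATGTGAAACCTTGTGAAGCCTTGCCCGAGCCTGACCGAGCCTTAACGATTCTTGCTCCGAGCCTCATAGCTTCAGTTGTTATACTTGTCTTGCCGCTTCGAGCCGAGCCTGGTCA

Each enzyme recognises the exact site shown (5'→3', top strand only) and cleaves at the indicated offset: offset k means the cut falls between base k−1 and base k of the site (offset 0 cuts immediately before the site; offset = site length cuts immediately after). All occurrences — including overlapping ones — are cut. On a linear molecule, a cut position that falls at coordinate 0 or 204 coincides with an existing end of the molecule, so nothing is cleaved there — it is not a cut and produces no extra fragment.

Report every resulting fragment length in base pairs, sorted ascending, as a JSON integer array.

[3,7,7,7,7,8,8,9,9,10,10,10,10,11,11,12,13,14,16,22]

Scan for sites:
  IvoIX CTTGC/1: at [38, 56, 108, 139, 177] ⇒ [39, 57, 109, 140, 178]
  SqiVI TGTGAA/0: at [90, 100] ⇒ [90, 100]
  DwuIX GGGC/3: at [4] ⇒ [7]
  ZebIX ATAGCTTC/2: at [8, 44, 65, 154] ⇒ [10, 46, 67, 156]
  CdoX CCGAGCCT/3: at [20, 29, 76, 113, 123, 145, 191] ⇒ [23, 32, 79, 116, 126, 148, 194]

All cut coordinates (distinct, sorted): [7, 10, 23, 32, 39, 46, 57, 67, 79, 90, 100, 109, 116, 126, 140, 148, 156, 178, 194]

Fragment lengths:
  [0,7): 7 bp
  [7,10): 3 bp
  [10,23): 13 bp
  [23,32): 9 bp
  [32,39): 7 bp
  [39,46): 7 bp
  [46,57): 11 bp
  [57,67): 10 bp
  [67,79): 12 bp
  [79,90): 11 bp
  [90,100): 10 bp
  [100,109): 9 bp
  [109,116): 7 bp
  [116,126): 10 bp
  [126,140): 14 bp
  [140,148): 8 bp
  [148,156): 8 bp
  [156,178): 22 bp
  [178,194): 16 bp
  [194,204): 10 bp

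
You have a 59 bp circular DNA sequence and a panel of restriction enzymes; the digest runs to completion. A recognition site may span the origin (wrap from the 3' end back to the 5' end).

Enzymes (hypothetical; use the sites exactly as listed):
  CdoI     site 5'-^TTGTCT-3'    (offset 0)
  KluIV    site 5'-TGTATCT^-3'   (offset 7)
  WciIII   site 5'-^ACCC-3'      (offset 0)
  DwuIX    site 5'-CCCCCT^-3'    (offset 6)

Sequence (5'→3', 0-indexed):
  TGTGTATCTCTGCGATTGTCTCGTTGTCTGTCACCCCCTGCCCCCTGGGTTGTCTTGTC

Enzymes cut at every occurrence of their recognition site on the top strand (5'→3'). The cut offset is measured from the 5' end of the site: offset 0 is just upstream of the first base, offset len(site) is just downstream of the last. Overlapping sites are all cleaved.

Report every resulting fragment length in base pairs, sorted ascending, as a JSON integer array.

[3,5,6,7,7,8,9,14]

Per-enzyme occurrences:
  CdoI TTGTCT/0: at [15, 23, 49, 54] ⇒ [15, 23, 49, 54]
  KluIV TGTATCT/7: at [2] ⇒ [9]
  WciIII ACCC/0: at [32] ⇒ [32]
  DwuIX CCCCCT/6: at [33, 40] ⇒ [39, 46]

All cut coordinates (distinct, sorted): [9, 15, 23, 32, 39, 46, 49, 54]

Fragment lengths:
  9→15: 6 bp
  15→23: 8 bp
  23→32: 9 bp
  32→39: 7 bp
  39→46: 7 bp
  46→49: 3 bp
  49→54: 5 bp
  54→9 (wrap): 59-54+9 = 14 bp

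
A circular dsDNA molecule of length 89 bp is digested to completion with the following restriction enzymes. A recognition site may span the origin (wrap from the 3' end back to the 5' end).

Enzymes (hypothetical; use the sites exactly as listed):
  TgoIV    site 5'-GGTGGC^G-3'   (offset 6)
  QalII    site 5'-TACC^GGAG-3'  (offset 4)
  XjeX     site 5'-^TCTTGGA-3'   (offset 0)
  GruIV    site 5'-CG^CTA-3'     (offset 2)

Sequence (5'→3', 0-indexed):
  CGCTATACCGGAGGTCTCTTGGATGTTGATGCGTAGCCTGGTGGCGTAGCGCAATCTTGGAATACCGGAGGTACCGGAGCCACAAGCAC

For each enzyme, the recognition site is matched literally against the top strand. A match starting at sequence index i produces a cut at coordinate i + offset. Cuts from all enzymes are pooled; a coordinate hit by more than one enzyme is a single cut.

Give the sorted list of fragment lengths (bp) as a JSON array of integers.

Scan for sites:
  TgoIV (GGTGGCG, off=6): starts [39] → cuts [45]
  QalII (TACCGGAG, off=4): starts [5, 62, 71] → cuts [9, 66, 75]
  XjeX (TCTTGGA, off=0): starts [16, 54] → cuts [16, 54]
  GruIV (CGCTA, off=2): starts [0] → cuts [2]

All cut coordinates (distinct, sorted): [2, 9, 16, 45, 54, 66, 75]

Fragment lengths:
  2→9: 7 bp
  9→16: 7 bp
  16→45: 29 bp
  45→54: 9 bp
  54→66: 12 bp
  66→75: 9 bp
  75→2 (wrap): 89-75+2 = 16 bp

[7,7,9,9,12,16,29]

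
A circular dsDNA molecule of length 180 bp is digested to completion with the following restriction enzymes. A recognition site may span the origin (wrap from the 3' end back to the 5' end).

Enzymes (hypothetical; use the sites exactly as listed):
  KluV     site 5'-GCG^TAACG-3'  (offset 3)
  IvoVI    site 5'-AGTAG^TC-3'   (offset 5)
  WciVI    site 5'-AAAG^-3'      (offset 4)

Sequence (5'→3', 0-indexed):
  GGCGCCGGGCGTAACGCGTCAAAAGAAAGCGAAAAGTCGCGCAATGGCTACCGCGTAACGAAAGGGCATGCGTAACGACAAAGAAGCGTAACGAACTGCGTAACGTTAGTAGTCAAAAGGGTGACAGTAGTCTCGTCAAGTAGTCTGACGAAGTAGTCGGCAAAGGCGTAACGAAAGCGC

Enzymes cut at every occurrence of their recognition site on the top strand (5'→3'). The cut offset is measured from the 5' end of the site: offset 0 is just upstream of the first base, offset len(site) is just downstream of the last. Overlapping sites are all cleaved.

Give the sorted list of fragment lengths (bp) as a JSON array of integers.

Site scan:
  KluV (GCGTAACG, off=3): starts [8, 52, 69, 85, 97, 165] → cuts [11, 55, 72, 88, 100, 168]
  IvoVI (AGTAGTC, off=5): starts [107, 125, 138, 151] → cuts [112, 130, 143, 156]
  WciVI (AAAG, off=4): starts [21, 25, 32, 60, 79, 115, 161, 173] → cuts [25, 29, 36, 64, 83, 119, 165, 177]

Pooled cuts: [11, 25, 29, 36, 55, 64, 72, 83, 88, 100, 112, 119, 130, 143, 156, 165, 168, 177]

Fragments:
  11→25: 14 bp
  25→29: 4 bp
  29→36: 7 bp
  36→55: 19 bp
  55→64: 9 bp
  64→72: 8 bp
  72→83: 11 bp
  83→88: 5 bp
  88→100: 12 bp
  100→112: 12 bp
  112→119: 7 bp
  119→130: 11 bp
  130→143: 13 bp
  143→156: 13 bp
  156→165: 9 bp
  165→168: 3 bp
  168→177: 9 bp
  177→11 (wrap): 180-177+11 = 14 bp

[3,4,5,7,7,8,9,9,9,11,11,12,12,13,13,14,14,19]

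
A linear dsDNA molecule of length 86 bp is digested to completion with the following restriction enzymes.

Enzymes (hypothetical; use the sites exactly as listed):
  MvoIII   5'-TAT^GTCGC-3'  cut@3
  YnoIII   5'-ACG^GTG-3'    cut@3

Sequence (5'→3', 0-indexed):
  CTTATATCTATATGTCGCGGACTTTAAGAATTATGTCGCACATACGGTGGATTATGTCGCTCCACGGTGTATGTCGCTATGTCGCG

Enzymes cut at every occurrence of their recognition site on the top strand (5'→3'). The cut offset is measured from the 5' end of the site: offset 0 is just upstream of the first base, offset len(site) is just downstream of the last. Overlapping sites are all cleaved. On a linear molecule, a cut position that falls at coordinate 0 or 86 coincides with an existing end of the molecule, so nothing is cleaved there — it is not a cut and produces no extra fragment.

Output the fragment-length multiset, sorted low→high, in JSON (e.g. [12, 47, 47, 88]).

[6,6,8,9,11,12,13,21]

Scan for sites:
  MvoIII (TATGTCGC, off=3): starts [10, 31, 52, 69, 77] → cuts [13, 34, 55, 72, 80]
  YnoIII (ACGGTG, off=3): starts [43, 63] → cuts [46, 66]

All cut coordinates (distinct, sorted): [13, 34, 46, 55, 66, 72, 80]

Fragment lengths:
  [0,13): 13 bp
  [13,34): 21 bp
  [34,46): 12 bp
  [46,55): 9 bp
  [55,66): 11 bp
  [66,72): 6 bp
  [72,80): 8 bp
  [80,86): 6 bp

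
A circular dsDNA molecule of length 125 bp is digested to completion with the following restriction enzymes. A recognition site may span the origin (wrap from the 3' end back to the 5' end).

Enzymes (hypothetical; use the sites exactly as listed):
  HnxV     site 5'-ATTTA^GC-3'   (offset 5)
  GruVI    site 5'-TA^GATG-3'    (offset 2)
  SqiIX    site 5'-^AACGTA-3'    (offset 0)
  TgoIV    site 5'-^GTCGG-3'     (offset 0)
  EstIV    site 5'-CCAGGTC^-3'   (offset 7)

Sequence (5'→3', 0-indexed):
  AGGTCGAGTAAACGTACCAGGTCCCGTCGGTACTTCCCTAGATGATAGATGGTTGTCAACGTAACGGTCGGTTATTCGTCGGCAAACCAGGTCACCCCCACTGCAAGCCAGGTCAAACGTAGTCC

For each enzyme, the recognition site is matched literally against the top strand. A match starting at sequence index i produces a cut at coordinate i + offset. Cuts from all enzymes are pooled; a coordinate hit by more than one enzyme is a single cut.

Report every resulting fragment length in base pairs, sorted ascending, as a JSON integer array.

[1,2,5,7,9,10,11,13,15,15,16,21]

Per-enzyme occurrences:
  HnxV (ATTTAGC, off=5): no sites
  GruVI TAGATG/2: at [38, 45] ⇒ [40, 47]
  SqiIX AACGTA/0: at [10, 57, 115] ⇒ [10, 57, 115]
  TgoIV GTCGG/0: at [25, 66, 77] ⇒ [25, 66, 77]
  EstIV CCAGGTC/7: at [16, 86, 107, 123] ⇒ [5, 23, 93, 114]

Pooled cuts: [5, 10, 23, 25, 40, 47, 57, 66, 77, 93, 114, 115]

Fragments:
  5→10: 5 bp
  10→23: 13 bp
  23→25: 2 bp
  25→40: 15 bp
  40→47: 7 bp
  47→57: 10 bp
  57→66: 9 bp
  66→77: 11 bp
  77→93: 16 bp
  93→114: 21 bp
  114→115: 1 bp
  115→5 (wrap): 125-115+5 = 15 bp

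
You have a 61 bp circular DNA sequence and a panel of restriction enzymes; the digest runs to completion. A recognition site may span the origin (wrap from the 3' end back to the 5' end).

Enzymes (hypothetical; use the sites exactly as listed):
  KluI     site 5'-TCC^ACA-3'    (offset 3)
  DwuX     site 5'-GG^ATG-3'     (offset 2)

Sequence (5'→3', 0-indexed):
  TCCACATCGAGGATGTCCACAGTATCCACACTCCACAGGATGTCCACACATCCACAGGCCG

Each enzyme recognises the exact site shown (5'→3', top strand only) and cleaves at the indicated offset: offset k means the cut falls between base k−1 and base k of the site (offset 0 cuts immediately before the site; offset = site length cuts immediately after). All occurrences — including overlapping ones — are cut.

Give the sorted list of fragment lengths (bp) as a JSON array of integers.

[5,6,6,7,8,9,9,11]

Per-enzyme occurrences:
  KluI (TCCACA, off=3): starts [0, 15, 24, 31, 42, 50] → cuts [3, 18, 27, 34, 45, 53]
  DwuX (GGATG, off=2): starts [10, 37] → cuts [12, 39]

All cut coordinates (distinct, sorted): [3, 12, 18, 27, 34, 39, 45, 53]

Fragments:
  3→12: 9 bp
  12→18: 6 bp
  18→27: 9 bp
  27→34: 7 bp
  34→39: 5 bp
  39→45: 6 bp
  45→53: 8 bp
  53→3 (wrap): 61-53+3 = 11 bp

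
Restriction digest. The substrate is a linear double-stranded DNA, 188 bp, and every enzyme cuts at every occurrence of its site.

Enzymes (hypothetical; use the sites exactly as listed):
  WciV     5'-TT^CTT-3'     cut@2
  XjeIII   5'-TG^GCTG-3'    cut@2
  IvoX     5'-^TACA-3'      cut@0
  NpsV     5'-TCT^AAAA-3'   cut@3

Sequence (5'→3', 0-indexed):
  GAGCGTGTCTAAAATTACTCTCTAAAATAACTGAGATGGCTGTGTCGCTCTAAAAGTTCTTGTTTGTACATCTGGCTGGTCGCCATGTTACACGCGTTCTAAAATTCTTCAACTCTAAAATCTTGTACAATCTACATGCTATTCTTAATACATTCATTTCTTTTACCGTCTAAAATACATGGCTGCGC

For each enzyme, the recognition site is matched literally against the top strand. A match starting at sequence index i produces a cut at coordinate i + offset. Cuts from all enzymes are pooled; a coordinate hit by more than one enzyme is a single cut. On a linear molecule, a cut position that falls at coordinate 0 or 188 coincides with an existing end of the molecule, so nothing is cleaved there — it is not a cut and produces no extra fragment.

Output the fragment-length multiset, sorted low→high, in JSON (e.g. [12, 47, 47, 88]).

Per-enzyme occurrences:
  WciV TTCTT/2: at [56, 104, 141, 157] ⇒ [58, 106, 143, 159]
  XjeIII TGGCTG/2: at [36, 72, 179] ⇒ [38, 74, 181]
  IvoX TACA/0: at [66, 88, 125, 132, 148, 175] ⇒ [66, 88, 125, 132, 148, 175]
  NpsV TCTAAAA/3: at [7, 20, 48, 97, 113, 168] ⇒ [10, 23, 51, 100, 116, 171]

All cut coordinates (distinct, sorted): [10, 23, 38, 51, 58, 66, 74, 88, 100, 106, 116, 125, 132, 143, 148, 159, 171, 175, 181]

Fragment lengths:
  [0,10): 10 bp
  [10,23): 13 bp
  [23,38): 15 bp
  [38,51): 13 bp
  [51,58): 7 bp
  [58,66): 8 bp
  [66,74): 8 bp
  [74,88): 14 bp
  [88,100): 12 bp
  [100,106): 6 bp
  [106,116): 10 bp
  [116,125): 9 bp
  [125,132): 7 bp
  [132,143): 11 bp
  [143,148): 5 bp
  [148,159): 11 bp
  [159,171): 12 bp
  [171,175): 4 bp
  [175,181): 6 bp
  [181,188): 7 bp

[4,5,6,6,7,7,7,8,8,9,10,10,11,11,12,12,13,13,14,15]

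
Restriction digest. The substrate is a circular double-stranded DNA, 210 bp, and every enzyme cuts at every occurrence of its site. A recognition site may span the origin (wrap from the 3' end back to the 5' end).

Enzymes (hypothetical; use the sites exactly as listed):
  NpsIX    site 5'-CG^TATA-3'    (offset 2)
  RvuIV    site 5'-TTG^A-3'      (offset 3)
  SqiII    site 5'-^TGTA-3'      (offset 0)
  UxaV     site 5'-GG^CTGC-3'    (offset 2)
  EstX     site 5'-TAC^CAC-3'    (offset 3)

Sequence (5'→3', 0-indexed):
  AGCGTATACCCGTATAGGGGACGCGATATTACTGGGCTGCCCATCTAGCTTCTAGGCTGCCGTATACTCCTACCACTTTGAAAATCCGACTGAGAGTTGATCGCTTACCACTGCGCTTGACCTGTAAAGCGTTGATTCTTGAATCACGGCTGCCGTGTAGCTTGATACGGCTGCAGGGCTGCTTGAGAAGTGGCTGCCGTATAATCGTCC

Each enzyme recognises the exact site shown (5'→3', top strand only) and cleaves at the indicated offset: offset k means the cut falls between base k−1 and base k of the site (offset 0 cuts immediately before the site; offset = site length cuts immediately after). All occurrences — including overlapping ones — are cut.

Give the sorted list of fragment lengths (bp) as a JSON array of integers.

[3,6,6,6,6,7,7,7,8,8,8,8,9,9,11,11,12,15,19,20,24]

Site scan:
  NpsIX CGTATA/2: at [2, 10, 60, 197] ⇒ [4, 12, 62, 199]
  RvuIV TTGA/3: at [77, 96, 116, 131, 138, 161, 182] ⇒ [80, 99, 119, 134, 141, 164, 185]
  SqiII TGTA/0: at [122, 155] ⇒ [122, 155]
  UxaV GGCTGC/2: at [34, 54, 147, 168, 176, 191] ⇒ [36, 56, 149, 170, 178, 193]
  EstX TACCAC/3: at [70, 105] ⇒ [73, 108]

All cut coordinates (distinct, sorted): [4, 12, 36, 56, 62, 73, 80, 99, 108, 119, 122, 134, 141, 149, 155, 164, 170, 178, 185, 193, 199]

Fragment lengths:
  4→12: 8 bp
  12→36: 24 bp
  36→56: 20 bp
  56→62: 6 bp
  62→73: 11 bp
  73→80: 7 bp
  80→99: 19 bp
  99→108: 9 bp
  108→119: 11 bp
  119→122: 3 bp
  122→134: 12 bp
  134→141: 7 bp
  141→149: 8 bp
  149→155: 6 bp
  155→164: 9 bp
  164→170: 6 bp
  170→178: 8 bp
  178→185: 7 bp
  185→193: 8 bp
  193→199: 6 bp
  199→4 (wrap): 210-199+4 = 15 bp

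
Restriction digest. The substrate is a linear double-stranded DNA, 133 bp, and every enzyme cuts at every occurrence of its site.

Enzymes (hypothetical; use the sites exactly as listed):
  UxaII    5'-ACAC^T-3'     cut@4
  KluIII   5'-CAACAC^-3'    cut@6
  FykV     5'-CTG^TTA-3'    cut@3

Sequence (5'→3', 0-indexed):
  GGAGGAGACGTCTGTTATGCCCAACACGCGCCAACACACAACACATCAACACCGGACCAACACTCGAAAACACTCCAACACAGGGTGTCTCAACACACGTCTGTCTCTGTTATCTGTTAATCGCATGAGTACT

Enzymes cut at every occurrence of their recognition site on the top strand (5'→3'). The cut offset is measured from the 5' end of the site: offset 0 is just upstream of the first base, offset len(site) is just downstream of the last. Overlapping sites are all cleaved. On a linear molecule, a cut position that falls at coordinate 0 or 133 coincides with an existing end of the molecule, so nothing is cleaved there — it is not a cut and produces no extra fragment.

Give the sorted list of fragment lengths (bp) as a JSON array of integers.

[7,7,8,8,10,10,11,13,13,14,15,17]

Scan for sites:
  UxaII (ACACT, off=4): starts [59, 69] → cuts [63, 73]
  KluIII (CAACAC, off=6): starts [21, 31, 38, 46, 57, 75, 90] → cuts [27, 37, 44, 52, 63, 81, 96]
  FykV (CTGTTA, off=3): starts [11, 106, 113] → cuts [14, 109, 116]

All cut coordinates (distinct, sorted): [14, 27, 37, 44, 52, 63, 73, 81, 96, 109, 116]

Fragment lengths:
  [0,14): 14 bp
  [14,27): 13 bp
  [27,37): 10 bp
  [37,44): 7 bp
  [44,52): 8 bp
  [52,63): 11 bp
  [63,73): 10 bp
  [73,81): 8 bp
  [81,96): 15 bp
  [96,109): 13 bp
  [109,116): 7 bp
  [116,133): 17 bp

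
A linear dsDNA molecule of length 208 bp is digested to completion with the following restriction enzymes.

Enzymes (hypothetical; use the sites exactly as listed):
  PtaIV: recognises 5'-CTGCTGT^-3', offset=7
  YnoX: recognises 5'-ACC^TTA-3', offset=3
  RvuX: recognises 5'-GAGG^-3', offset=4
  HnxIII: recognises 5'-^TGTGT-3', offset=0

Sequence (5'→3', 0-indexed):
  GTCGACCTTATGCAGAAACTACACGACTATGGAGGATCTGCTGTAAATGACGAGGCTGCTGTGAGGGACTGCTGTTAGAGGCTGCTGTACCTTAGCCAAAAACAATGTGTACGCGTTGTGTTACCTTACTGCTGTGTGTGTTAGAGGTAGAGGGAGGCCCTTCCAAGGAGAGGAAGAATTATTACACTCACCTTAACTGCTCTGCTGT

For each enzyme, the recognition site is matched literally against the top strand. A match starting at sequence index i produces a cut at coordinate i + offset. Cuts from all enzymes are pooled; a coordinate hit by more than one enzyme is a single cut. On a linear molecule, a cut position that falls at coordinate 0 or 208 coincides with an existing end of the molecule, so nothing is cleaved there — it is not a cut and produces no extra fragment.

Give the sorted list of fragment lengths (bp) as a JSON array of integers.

[1,1,2,3,4,4,6,6,7,7,7,7,9,9,9,11,11,11,14,16,16,19,28]

Per-enzyme occurrences:
  PtaIV CTGCTGT/7: at [37, 55, 68, 81, 128, 201] ⇒ [44, 62, 75, 88, 135] (position 208 is a terminus of the linear molecule — no cut)
  YnoX ACCTTA/3: at [4, 88, 122, 189] ⇒ [7, 91, 125, 192]
  RvuX GAGG/4: at [31, 51, 62, 77, 143, 149, 153, 169] ⇒ [35, 55, 66, 81, 147, 153, 157, 173]
  HnxIII TGTGT/0: at [105, 116, 132, 134, 136] ⇒ [105, 116, 132, 134, 136]

All cut coordinates (distinct, sorted): [7, 35, 44, 55, 62, 66, 75, 81, 88, 91, 105, 116, 125, 132, 134, 135, 136, 147, 153, 157, 173, 192]

Fragment lengths:
  [0,7): 7 bp
  [7,35): 28 bp
  [35,44): 9 bp
  [44,55): 11 bp
  [55,62): 7 bp
  [62,66): 4 bp
  [66,75): 9 bp
  [75,81): 6 bp
  [81,88): 7 bp
  [88,91): 3 bp
  [91,105): 14 bp
  [105,116): 11 bp
  [116,125): 9 bp
  [125,132): 7 bp
  [132,134): 2 bp
  [134,135): 1 bp
  [135,136): 1 bp
  [136,147): 11 bp
  [147,153): 6 bp
  [153,157): 4 bp
  [157,173): 16 bp
  [173,192): 19 bp
  [192,208): 16 bp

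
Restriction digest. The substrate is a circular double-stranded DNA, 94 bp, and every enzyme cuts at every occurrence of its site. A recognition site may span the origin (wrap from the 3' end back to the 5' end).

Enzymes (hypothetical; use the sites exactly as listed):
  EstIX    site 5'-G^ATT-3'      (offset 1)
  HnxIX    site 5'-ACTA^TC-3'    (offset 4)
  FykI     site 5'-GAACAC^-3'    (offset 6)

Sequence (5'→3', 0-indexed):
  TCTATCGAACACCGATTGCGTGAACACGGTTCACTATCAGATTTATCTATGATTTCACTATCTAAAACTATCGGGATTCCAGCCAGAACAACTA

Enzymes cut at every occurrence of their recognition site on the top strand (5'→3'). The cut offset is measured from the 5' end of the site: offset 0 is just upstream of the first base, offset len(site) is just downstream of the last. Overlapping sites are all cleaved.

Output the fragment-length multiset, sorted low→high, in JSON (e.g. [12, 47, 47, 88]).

[2,4,5,9,9,10,11,12,13,19]

Site scan:
  EstIX (GATT, off=1): starts [13, 39, 50, 74] → cuts [14, 40, 51, 75]
  HnxIX (ACTATC, off=4): starts [32, 56, 66, 90] → cuts [0, 36, 60, 70]
  FykI (GAACAC, off=6): starts [6, 21] → cuts [12, 27]

Pooled cuts: [0, 12, 14, 27, 36, 40, 51, 60, 70, 75]

Fragment lengths:
  0→12: 12 bp
  12→14: 2 bp
  14→27: 13 bp
  27→36: 9 bp
  36→40: 4 bp
  40→51: 11 bp
  51→60: 9 bp
  60→70: 10 bp
  70→75: 5 bp
  75→0 (wrap): 94-75+0 = 19 bp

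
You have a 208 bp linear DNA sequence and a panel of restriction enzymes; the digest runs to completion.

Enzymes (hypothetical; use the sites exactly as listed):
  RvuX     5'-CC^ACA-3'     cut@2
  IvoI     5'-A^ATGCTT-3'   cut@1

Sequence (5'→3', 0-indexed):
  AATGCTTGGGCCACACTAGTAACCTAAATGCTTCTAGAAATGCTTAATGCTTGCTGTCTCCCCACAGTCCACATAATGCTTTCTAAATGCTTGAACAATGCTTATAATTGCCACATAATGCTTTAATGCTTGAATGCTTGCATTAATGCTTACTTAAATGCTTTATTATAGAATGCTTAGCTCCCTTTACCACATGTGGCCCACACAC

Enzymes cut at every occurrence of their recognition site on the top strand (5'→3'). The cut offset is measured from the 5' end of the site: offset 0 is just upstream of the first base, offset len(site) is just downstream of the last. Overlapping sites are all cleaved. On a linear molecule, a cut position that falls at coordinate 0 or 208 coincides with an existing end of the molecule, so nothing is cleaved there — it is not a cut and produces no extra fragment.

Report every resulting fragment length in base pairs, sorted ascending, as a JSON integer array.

[1,5,5,6,7,7,8,8,11,11,11,11,12,12,12,15,15,15,17,19]

Site scan:
  RvuX CCACA/2: at [10, 61, 68, 110, 189, 200] ⇒ [12, 63, 70, 112, 191, 202]
  IvoI AATGCTT/1: at [0, 26, 38, 45, 74, 85, 96, 116, 124, 132, 144, 156, 171] ⇒ [1, 27, 39, 46, 75, 86, 97, 117, 125, 133, 145, 157, 172]

All cut coordinates (distinct, sorted): [1, 12, 27, 39, 46, 63, 70, 75, 86, 97, 112, 117, 125, 133, 145, 157, 172, 191, 202]

Fragments:
  [0,1): 1 bp
  [1,12): 11 bp
  [12,27): 15 bp
  [27,39): 12 bp
  [39,46): 7 bp
  [46,63): 17 bp
  [63,70): 7 bp
  [70,75): 5 bp
  [75,86): 11 bp
  [86,97): 11 bp
  [97,112): 15 bp
  [112,117): 5 bp
  [117,125): 8 bp
  [125,133): 8 bp
  [133,145): 12 bp
  [145,157): 12 bp
  [157,172): 15 bp
  [172,191): 19 bp
  [191,202): 11 bp
  [202,208): 6 bp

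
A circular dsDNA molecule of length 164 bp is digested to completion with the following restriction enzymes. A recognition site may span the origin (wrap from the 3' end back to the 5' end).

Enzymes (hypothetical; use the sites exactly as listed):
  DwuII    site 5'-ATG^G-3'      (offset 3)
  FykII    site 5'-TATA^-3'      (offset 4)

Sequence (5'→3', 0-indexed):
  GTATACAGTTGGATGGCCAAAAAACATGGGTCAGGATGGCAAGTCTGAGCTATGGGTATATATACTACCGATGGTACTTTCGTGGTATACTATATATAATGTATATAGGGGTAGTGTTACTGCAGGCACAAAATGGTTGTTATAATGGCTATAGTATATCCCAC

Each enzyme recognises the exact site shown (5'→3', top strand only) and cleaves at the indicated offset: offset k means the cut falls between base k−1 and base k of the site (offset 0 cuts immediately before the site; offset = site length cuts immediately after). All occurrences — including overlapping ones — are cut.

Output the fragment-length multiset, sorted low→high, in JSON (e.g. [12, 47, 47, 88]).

[2,2,2,2,2,3,5,5,6,6,7,9,9,10,10,11,13,16,16,28]

Site scan:
  DwuII ATGG/3: at [12, 25, 35, 51, 70, 132, 144] ⇒ [15, 28, 38, 54, 73, 135, 147]
  FykII TATA/4: at [1, 56, 58, 60, 85, 90, 92, 94, 101, 103, 140, 149, 154] ⇒ [5, 60, 62, 64, 89, 94, 96, 98, 105, 107, 144, 153, 158]

All cut coordinates (distinct, sorted): [5, 15, 28, 38, 54, 60, 62, 64, 73, 89, 94, 96, 98, 105, 107, 135, 144, 147, 153, 158]

Fragments:
  5→15: 10 bp
  15→28: 13 bp
  28→38: 10 bp
  38→54: 16 bp
  54→60: 6 bp
  60→62: 2 bp
  62→64: 2 bp
  64→73: 9 bp
  73→89: 16 bp
  89→94: 5 bp
  94→96: 2 bp
  96→98: 2 bp
  98→105: 7 bp
  105→107: 2 bp
  107→135: 28 bp
  135→144: 9 bp
  144→147: 3 bp
  147→153: 6 bp
  153→158: 5 bp
  158→5 (wrap): 164-158+5 = 11 bp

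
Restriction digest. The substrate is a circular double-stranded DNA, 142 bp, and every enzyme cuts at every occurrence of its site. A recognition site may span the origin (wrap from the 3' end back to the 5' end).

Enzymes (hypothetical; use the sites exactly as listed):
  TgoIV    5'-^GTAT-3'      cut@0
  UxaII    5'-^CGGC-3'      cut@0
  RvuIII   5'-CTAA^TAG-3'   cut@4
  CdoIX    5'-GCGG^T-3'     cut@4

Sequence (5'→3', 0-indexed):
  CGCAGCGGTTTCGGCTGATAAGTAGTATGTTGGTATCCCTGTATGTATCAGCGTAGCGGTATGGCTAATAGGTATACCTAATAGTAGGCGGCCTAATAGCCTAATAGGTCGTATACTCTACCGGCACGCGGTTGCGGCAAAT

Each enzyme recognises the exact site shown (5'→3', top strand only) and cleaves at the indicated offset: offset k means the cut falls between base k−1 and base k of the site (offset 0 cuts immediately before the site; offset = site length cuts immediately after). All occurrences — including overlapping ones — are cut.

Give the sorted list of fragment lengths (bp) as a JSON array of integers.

Scan for sites:
  TgoIV (GTAT, off=0): starts [24, 32, 40, 44, 58, 71, 110] → cuts [24, 32, 40, 44, 58, 71, 110]
  UxaII (CGGC, off=0): starts [11, 88, 121, 134] → cuts [11, 88, 121, 134]
  RvuIII (CTAATAG, off=4): starts [64, 77, 92, 100] → cuts [68, 81, 96, 104]
  CdoIX (GCGGT, off=4): starts [4, 55, 127] → cuts [8, 59, 131]

All cut coordinates (distinct, sorted): [8, 11, 24, 32, 40, 44, 58, 59, 68, 71, 81, 88, 96, 104, 110, 121, 131, 134]

Fragments:
  8→11: 3 bp
  11→24: 13 bp
  24→32: 8 bp
  32→40: 8 bp
  40→44: 4 bp
  44→58: 14 bp
  58→59: 1 bp
  59→68: 9 bp
  68→71: 3 bp
  71→81: 10 bp
  81→88: 7 bp
  88→96: 8 bp
  96→104: 8 bp
  104→110: 6 bp
  110→121: 11 bp
  121→131: 10 bp
  131→134: 3 bp
  134→8 (wrap): 142-134+8 = 16 bp

[1,3,3,3,4,6,7,8,8,8,8,9,10,10,11,13,14,16]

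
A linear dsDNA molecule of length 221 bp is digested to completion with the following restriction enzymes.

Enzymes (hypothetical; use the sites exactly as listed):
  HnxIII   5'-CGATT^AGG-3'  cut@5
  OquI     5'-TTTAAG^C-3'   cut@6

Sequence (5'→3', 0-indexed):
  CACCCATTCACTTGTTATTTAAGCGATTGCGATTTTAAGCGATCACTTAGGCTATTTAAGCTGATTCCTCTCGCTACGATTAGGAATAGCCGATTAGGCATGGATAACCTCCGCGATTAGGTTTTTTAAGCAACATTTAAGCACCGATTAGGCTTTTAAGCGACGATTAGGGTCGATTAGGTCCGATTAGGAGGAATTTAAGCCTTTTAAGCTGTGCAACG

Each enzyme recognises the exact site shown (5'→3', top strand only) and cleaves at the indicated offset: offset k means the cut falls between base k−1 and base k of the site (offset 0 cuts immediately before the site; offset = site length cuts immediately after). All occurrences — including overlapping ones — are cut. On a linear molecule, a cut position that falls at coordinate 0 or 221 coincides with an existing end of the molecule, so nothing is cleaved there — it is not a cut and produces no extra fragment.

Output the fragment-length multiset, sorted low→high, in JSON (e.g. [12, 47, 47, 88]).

[8,8,9,10,10,10,11,11,12,14,14,16,21,21,23,23]

Scan for sites:
  HnxIII CGATTAGG/5: at [76, 90, 113, 144, 163, 173, 183] ⇒ [81, 95, 118, 149, 168, 178, 188]
  OquI TTTAAGC/6: at [17, 33, 54, 124, 135, 154, 196, 205] ⇒ [23, 39, 60, 130, 141, 160, 202, 211]

Pooled cuts: [23, 39, 60, 81, 95, 118, 130, 141, 149, 160, 168, 178, 188, 202, 211]

Fragments:
  [0,23): 23 bp
  [23,39): 16 bp
  [39,60): 21 bp
  [60,81): 21 bp
  [81,95): 14 bp
  [95,118): 23 bp
  [118,130): 12 bp
  [130,141): 11 bp
  [141,149): 8 bp
  [149,160): 11 bp
  [160,168): 8 bp
  [168,178): 10 bp
  [178,188): 10 bp
  [188,202): 14 bp
  [202,211): 9 bp
  [211,221): 10 bp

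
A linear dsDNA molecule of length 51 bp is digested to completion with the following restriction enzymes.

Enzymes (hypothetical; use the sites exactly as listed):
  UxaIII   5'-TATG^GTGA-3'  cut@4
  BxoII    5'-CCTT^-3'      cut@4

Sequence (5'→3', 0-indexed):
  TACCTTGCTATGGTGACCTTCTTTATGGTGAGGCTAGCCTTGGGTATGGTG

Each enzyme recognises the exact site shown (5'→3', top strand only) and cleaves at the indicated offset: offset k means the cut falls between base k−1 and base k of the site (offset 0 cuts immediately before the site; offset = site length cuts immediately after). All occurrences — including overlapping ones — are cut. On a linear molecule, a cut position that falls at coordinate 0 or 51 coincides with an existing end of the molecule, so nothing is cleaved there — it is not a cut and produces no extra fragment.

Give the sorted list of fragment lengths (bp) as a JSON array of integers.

Per-enzyme occurrences:
  UxaIII (TATGGTGA, off=4): starts [8, 23] → cuts [12, 27]
  BxoII (CCTT, off=4): starts [2, 16, 37] → cuts [6, 20, 41]

Pooled cuts: [6, 12, 20, 27, 41]

Fragment lengths:
  [0,6): 6 bp
  [6,12): 6 bp
  [12,20): 8 bp
  [20,27): 7 bp
  [27,41): 14 bp
  [41,51): 10 bp

[6,6,7,8,10,14]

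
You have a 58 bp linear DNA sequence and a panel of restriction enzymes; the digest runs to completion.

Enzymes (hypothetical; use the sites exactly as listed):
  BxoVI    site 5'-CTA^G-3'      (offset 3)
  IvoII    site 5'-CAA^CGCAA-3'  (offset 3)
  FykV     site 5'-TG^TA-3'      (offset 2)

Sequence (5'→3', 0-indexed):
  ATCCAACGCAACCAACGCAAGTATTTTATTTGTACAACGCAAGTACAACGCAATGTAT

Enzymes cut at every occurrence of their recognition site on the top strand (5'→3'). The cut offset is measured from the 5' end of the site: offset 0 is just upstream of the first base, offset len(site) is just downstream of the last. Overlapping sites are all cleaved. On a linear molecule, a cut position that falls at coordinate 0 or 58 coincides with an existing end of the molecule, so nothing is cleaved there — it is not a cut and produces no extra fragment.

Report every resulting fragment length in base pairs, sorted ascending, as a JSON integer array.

Site scan:
  BxoVI (CTAG, off=3): no sites
  IvoII (CAACGCAA, off=3): starts [3, 12, 34, 45] → cuts [6, 15, 37, 48]
  FykV (TGTA, off=2): starts [30, 53] → cuts [32, 55]

Pooled cuts: [6, 15, 32, 37, 48, 55]

Fragments:
  [0,6): 6 bp
  [6,15): 9 bp
  [15,32): 17 bp
  [32,37): 5 bp
  [37,48): 11 bp
  [48,55): 7 bp
  [55,58): 3 bp

[3,5,6,7,9,11,17]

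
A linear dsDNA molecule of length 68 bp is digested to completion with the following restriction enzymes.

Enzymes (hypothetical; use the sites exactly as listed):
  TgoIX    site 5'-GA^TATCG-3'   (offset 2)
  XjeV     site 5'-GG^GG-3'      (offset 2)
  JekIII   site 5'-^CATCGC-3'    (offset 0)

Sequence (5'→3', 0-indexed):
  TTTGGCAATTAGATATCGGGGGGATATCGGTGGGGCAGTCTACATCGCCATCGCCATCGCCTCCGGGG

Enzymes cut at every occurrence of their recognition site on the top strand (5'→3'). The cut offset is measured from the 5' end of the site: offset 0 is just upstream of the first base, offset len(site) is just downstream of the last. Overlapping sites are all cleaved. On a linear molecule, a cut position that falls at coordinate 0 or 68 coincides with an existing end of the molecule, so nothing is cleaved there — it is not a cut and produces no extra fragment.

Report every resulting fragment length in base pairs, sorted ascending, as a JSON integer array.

[1,1,2,3,6,6,6,9,9,12,13]

Site scan:
  TgoIX GATATCG/2: at [11, 22] ⇒ [13, 24]
  XjeV GGGG/2: at [17, 18, 19, 31, 64] ⇒ [19, 20, 21, 33, 66]
  JekIII CATCGC/0: at [42, 48, 54] ⇒ [42, 48, 54]

All cut coordinates (distinct, sorted): [13, 19, 20, 21, 24, 33, 42, 48, 54, 66]

Fragment lengths:
  [0,13): 13 bp
  [13,19): 6 bp
  [19,20): 1 bp
  [20,21): 1 bp
  [21,24): 3 bp
  [24,33): 9 bp
  [33,42): 9 bp
  [42,48): 6 bp
  [48,54): 6 bp
  [54,66): 12 bp
  [66,68): 2 bp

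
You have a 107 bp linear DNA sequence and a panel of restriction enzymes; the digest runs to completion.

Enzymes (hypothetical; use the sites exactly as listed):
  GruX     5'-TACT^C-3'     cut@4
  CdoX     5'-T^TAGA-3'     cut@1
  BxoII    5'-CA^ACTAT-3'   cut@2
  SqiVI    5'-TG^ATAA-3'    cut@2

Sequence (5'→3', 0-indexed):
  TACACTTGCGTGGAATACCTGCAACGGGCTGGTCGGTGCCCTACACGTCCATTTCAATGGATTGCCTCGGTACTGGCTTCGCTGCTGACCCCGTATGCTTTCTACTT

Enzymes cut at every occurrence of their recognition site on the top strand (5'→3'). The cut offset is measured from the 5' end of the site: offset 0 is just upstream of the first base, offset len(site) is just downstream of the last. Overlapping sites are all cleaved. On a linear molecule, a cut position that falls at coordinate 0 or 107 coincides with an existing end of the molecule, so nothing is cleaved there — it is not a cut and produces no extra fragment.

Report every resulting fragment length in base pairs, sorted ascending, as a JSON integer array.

[107]

Site scan:
  GruX (TACTC, off=4): no sites
  CdoX (TTAGA, off=1): no sites
  BxoII (CAACTAT, off=2): no sites
  SqiVI (TGATAA, off=2): no sites

All cut coordinates (distinct, sorted): ∅

Fragments:
  no cuts → one linear fragment of 107 bp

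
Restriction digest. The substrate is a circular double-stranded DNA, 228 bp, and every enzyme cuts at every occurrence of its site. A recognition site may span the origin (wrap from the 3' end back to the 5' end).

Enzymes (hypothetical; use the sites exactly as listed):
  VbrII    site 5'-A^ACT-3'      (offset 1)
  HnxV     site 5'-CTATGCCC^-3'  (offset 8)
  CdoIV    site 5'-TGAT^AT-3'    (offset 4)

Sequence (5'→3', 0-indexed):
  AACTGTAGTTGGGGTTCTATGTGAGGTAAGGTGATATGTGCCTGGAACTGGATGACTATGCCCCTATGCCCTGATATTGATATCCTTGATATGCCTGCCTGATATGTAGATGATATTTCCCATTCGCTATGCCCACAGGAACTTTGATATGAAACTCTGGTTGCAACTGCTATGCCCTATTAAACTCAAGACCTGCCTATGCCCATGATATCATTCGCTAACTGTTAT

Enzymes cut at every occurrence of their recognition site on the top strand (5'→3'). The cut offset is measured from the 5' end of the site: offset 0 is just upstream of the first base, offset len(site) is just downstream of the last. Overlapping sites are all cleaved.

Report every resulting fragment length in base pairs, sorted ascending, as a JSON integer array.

Per-enzyme occurrences:
  VbrII AACT/1: at [0, 45, 139, 152, 164, 182, 219] ⇒ [1, 46, 140, 153, 165, 183, 220]
  HnxV CTATGCCC/8: at [55, 63, 126, 169, 196] ⇒ [63, 71, 134, 177, 204]
  CdoIV TGATAT/4: at [31, 71, 77, 86, 99, 110, 144, 205] ⇒ [35, 75, 81, 90, 103, 114, 148, 209]

Pooled cuts: [1, 35, 46, 63, 71, 75, 81, 90, 103, 114, 134, 140, 148, 153, 165, 177, 183, 204, 209, 220]

Fragments:
  1→35: 34 bp
  35→46: 11 bp
  46→63: 17 bp
  63→71: 8 bp
  71→75: 4 bp
  75→81: 6 bp
  81→90: 9 bp
  90→103: 13 bp
  103→114: 11 bp
  114→134: 20 bp
  134→140: 6 bp
  140→148: 8 bp
  148→153: 5 bp
  153→165: 12 bp
  165→177: 12 bp
  177→183: 6 bp
  183→204: 21 bp
  204→209: 5 bp
  209→220: 11 bp
  220→1 (wrap): 228-220+1 = 9 bp

[4,5,5,6,6,6,8,8,9,9,11,11,11,12,12,13,17,20,21,34]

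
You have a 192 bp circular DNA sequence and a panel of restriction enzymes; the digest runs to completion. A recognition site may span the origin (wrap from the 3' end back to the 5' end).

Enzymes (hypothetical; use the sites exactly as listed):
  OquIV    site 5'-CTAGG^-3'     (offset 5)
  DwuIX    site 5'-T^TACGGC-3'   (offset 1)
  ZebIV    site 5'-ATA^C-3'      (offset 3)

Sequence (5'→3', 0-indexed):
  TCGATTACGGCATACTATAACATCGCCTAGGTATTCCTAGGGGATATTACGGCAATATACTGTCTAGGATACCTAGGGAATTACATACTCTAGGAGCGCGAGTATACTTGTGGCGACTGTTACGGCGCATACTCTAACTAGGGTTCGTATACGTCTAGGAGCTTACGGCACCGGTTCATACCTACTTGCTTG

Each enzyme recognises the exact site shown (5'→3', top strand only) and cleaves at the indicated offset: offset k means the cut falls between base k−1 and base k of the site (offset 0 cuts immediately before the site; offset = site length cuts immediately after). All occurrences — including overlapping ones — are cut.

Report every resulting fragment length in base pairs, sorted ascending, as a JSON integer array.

Per-enzyme occurrences:
  OquIV (CTAGG, off=5): starts [26, 36, 63, 72, 89, 137, 154] → cuts [31, 41, 68, 77, 94, 142, 159]
  DwuIX (TTACGGC, off=1): starts [4, 46, 119, 162] → cuts [5, 47, 120, 163]
  ZebIV (ATAC, off=3): starts [11, 56, 68, 84, 103, 128, 148, 177] → cuts [14, 59, 71, 87, 106, 131, 151, 180]

Pooled cuts: [5, 14, 31, 41, 47, 59, 68, 71, 77, 87, 94, 106, 120, 131, 142, 151, 159, 163, 180]

Fragments:
  5→14: 9 bp
  14→31: 17 bp
  31→41: 10 bp
  41→47: 6 bp
  47→59: 12 bp
  59→68: 9 bp
  68→71: 3 bp
  71→77: 6 bp
  77→87: 10 bp
  87→94: 7 bp
  94→106: 12 bp
  106→120: 14 bp
  120→131: 11 bp
  131→142: 11 bp
  142→151: 9 bp
  151→159: 8 bp
  159→163: 4 bp
  163→180: 17 bp
  180→5 (wrap): 192-180+5 = 17 bp

[3,4,6,6,7,8,9,9,9,10,10,11,11,12,12,14,17,17,17]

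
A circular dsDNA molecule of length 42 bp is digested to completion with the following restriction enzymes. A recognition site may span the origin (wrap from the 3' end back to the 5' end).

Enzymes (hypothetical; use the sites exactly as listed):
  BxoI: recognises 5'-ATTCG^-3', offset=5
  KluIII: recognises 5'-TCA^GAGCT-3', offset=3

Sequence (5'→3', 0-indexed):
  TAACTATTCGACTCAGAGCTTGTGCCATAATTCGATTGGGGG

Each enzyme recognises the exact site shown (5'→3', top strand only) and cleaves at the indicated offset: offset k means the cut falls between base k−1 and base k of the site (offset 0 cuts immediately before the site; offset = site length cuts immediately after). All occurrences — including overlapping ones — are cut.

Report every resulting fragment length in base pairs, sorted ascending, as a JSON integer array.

[5,18,19]

Site scan:
  BxoI (ATTCG, off=5): starts [5, 29] → cuts [10, 34]
  KluIII (TCAGAGCT, off=3): starts [12] → cuts [15]

All cut coordinates (distinct, sorted): [10, 15, 34]

Fragments:
  10→15: 5 bp
  15→34: 19 bp
  34→10 (wrap): 42-34+10 = 18 bp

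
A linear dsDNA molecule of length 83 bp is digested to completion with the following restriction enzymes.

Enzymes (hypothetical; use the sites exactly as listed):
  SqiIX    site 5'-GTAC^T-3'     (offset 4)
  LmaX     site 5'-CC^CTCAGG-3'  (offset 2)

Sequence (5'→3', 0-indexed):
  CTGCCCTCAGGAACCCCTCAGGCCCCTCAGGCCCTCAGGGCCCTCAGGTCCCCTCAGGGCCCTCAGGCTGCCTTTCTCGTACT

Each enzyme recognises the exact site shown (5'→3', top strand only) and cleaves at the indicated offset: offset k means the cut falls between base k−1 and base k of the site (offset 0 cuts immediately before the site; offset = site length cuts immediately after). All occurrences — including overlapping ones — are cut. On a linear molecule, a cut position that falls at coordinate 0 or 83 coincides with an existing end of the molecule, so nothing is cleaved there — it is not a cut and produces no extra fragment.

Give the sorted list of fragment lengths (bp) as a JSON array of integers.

[1,5,8,9,9,9,10,11,21]

Scan for sites:
  SqiIX GTACT/4: at [78] ⇒ [82]
  LmaX CCCTCAGG/2: at [3, 14, 23, 31, 40, 50, 59] ⇒ [5, 16, 25, 33, 42, 52, 61]

Pooled cuts: [5, 16, 25, 33, 42, 52, 61, 82]

Fragments:
  [0,5): 5 bp
  [5,16): 11 bp
  [16,25): 9 bp
  [25,33): 8 bp
  [33,42): 9 bp
  [42,52): 10 bp
  [52,61): 9 bp
  [61,82): 21 bp
  [82,83): 1 bp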